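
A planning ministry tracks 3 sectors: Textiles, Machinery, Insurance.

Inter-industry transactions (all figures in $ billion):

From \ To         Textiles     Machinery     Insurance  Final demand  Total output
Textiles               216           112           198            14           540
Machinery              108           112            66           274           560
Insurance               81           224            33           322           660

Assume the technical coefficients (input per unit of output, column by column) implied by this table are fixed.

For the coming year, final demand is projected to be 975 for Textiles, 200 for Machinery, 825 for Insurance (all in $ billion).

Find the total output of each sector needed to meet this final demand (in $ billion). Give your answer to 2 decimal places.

x_1 = 2956.19, x_2 = 1220.17, x_3 = 1848.94

Technical coefficients a_ij = z_ij / X_j:
  a_11 = 216/540 = 0.40, a_21 = 108/540 = 0.20, a_31 = 81/540 = 0.15
  a_12 = 112/560 = 0.20, a_22 = 112/560 = 0.20, a_32 = 224/560 = 0.40
  a_13 = 198/660 = 0.30, a_23 = 66/660 = 0.10, a_33 = 33/660 = 0.05
I − A =
  [   0.60    -0.20    -0.30]
  [  -0.20     0.80    -0.10]
  [  -0.15    -0.40     0.95]
Cofactors of I−A, C_ij = (−1)^(i+j)·(minor ij) (rows/columns in the sector order above):
  C_11 = (0.80)(0.95) − (-0.10)(-0.40) = 0.7200
  C_12 = −[(-0.20)(0.95) − (-0.10)(-0.15)] = 0.2050
  C_13 = (-0.20)(-0.40) − (0.80)(-0.15) = 0.2000
  C_21 = −[(-0.20)(0.95) − (-0.30)(-0.40)] = 0.3100
  C_22 = (0.60)(0.95) − (-0.30)(-0.15) = 0.5250
  C_23 = −[(0.60)(-0.40) − (-0.20)(-0.15)] = 0.2700
  C_31 = (-0.20)(-0.10) − (-0.30)(0.80) = 0.2600
  C_32 = −[(0.60)(-0.10) − (-0.30)(-0.20)] = 0.1200
  C_33 = (0.60)(0.80) − (-0.20)(-0.20) = 0.4400
det(I−A) = Σ_j (I−A)_1j·C_1j = (0.60)(0.7200) + (-0.20)(0.2050) + (-0.30)(0.2000) = 0.3310
adj(I−A) = Cᵀ =
  [ 0.7200   0.3100   0.2600]
  [ 0.2050   0.5250   0.1200]
  [ 0.2000   0.2700   0.4400]
(I − A)⁻¹ = adj(I−A) / det(I−A) ≈
  [   2.1752     0.9366     0.7855]
  [   0.6193     1.5861     0.3625]
  [   0.6042     0.8157     1.3293]
x = (I − A)⁻¹ d = adj(I−A)·d / det(I−A), with det(I−A) = 0.3310:
  x_1 = (0.7200·975 + 0.3100·200 + 0.2600·825) / 0.3310 = 978.50 / 0.3310 ≈ 2956.19
  x_2 = (0.2050·975 + 0.5250·200 + 0.1200·825) / 0.3310 = 403.875 / 0.3310 ≈ 1220.17
  x_3 = (0.2000·975 + 0.2700·200 + 0.4400·825) / 0.3310 = 612.00 / 0.3310 ≈ 1848.94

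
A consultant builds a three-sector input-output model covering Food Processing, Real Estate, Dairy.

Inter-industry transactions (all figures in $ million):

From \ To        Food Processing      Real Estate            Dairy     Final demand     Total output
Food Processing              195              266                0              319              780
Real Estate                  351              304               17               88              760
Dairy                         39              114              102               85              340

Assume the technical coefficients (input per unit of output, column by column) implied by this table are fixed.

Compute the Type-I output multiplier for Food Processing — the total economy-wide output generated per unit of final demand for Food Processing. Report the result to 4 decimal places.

m_F = 4.1740

Technical coefficients a_ij = z_ij / X_j:
  a_FF = 195/780 = 0.25, a_RF = 351/780 = 0.45, a_DF = 39/780 = 0.05
  a_FR = 266/760 = 0.35, a_RR = 304/760 = 0.40, a_DR = 114/760 = 0.15
  a_FD = 0/340 = 0.00, a_RD = 17/340 = 0.05, a_DD = 102/340 = 0.30
I − A =
  [   0.75    -0.35     0.00]
  [  -0.45     0.60    -0.05]
  [  -0.05    -0.15     0.70]
Cofactors of I−A, C_ij = (−1)^(i+j)·(minor ij) (rows/columns in the sector order above):
  C_11 = (0.60)(0.70) − (-0.05)(-0.15) = 0.4125
  C_12 = −[(-0.45)(0.70) − (-0.05)(-0.05)] = 0.3175
  C_13 = (-0.45)(-0.15) − (0.60)(-0.05) = 0.0975
  C_21 = −[(-0.35)(0.70) − (0.00)(-0.15)] = 0.2450
  C_22 = (0.75)(0.70) − (0.00)(-0.05) = 0.5250
  C_23 = −[(0.75)(-0.15) − (-0.35)(-0.05)] = 0.1300
  C_31 = (-0.35)(-0.05) − (0.00)(0.60) = 0.0175
  C_32 = −[(0.75)(-0.05) − (0.00)(-0.45)] = 0.0375
  C_33 = (0.75)(0.60) − (-0.35)(-0.45) = 0.2925
det(I−A) = Σ_j (I−A)_1j·C_1j = (0.75)(0.4125) + (-0.35)(0.3175) + (0.00)(0.0975) = 0.19825
adj(I−A) = Cᵀ =
  [ 0.4125   0.2450   0.0175]
  [ 0.3175   0.5250   0.0375]
  [ 0.0975   0.1300   0.2925]
(I − A)⁻¹ = adj(I−A) / det(I−A) ≈
  [   2.08071     1.23581     0.08827]
  [   1.60151     2.64817     0.18916]
  [   0.49180     0.65574     1.47541]
The output multiplier for sector j is the column-j sum of the Leontief inverse (I − A)⁻¹ = adj(I−A) / det(I−A).
Column F of adj(I−A): (0.4125, 0.3175, 0.0975); det(I−A) = 0.19825.
m_F = (0.4125 + 0.3175 + 0.0975) / 0.19825 = 0.8275 / 0.19825 ≈ 4.1740.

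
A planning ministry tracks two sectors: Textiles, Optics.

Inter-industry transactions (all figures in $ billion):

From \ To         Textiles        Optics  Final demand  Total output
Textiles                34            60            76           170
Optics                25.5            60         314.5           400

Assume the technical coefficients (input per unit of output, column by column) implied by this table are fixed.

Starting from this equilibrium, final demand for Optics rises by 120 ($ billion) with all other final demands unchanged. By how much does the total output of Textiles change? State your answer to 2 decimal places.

Δx_1 = 27.38

Technical coefficients a_ij = z_ij / X_j:
  a_11 = 34/170 = 0.20, a_21 = 25.5/170 = 0.15
  a_12 = 60/400 = 0.15, a_22 = 60/400 = 0.15
I − A =
  [   0.80    -0.15]
  [  -0.15     0.85]
det(I−A) = (0.80)(0.85) − (-0.15)(-0.15) = 0.6575
adj(I−A) = [[0.85, 0.15], [0.15, 0.80]]
(I − A)⁻¹ = adj(I−A) / det(I−A) ≈
  [   1.2928     0.2281]
  [   0.2281     1.2167]
Δx = (I − A)⁻¹ Δd with Δd having +120 in the Optics component and 0 elsewhere.
So Δx_1 = L_12 · (+120), where L_12 = adj(I−A)_12 / det(I−A) = 0.15 / 0.6575.
Δx_1 = 0.15 × (+120) / 0.6575 = 18.00 / 0.6575 ≈ 27.38.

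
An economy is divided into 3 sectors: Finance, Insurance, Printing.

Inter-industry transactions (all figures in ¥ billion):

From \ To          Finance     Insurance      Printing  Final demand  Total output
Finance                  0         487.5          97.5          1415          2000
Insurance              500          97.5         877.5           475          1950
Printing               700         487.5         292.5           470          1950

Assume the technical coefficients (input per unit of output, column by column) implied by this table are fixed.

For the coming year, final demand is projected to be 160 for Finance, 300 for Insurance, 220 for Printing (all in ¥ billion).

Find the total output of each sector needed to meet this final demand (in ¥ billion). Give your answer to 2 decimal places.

Technical coefficients a_ij = z_ij / X_j:
  a_11 = 0/2000 = 0.00, a_21 = 500/2000 = 0.25, a_31 = 700/2000 = 0.35
  a_12 = 487.5/1950 = 0.25, a_22 = 97.5/1950 = 0.05, a_32 = 487.5/1950 = 0.25
  a_13 = 97.5/1950 = 0.05, a_23 = 877.5/1950 = 0.45, a_33 = 292.5/1950 = 0.15
I − A =
  [   1.00    -0.25    -0.05]
  [  -0.25     0.95    -0.45]
  [  -0.35    -0.25     0.85]
Cofactors of I−A, C_ij = (−1)^(i+j)·(minor ij) (rows/columns in the sector order above):
  C_11 = (0.95)(0.85) − (-0.45)(-0.25) = 0.6950
  C_12 = −[(-0.25)(0.85) − (-0.45)(-0.35)] = 0.3700
  C_13 = (-0.25)(-0.25) − (0.95)(-0.35) = 0.3950
  C_21 = −[(-0.25)(0.85) − (-0.05)(-0.25)] = 0.2250
  C_22 = (1.00)(0.85) − (-0.05)(-0.35) = 0.8325
  C_23 = −[(1.00)(-0.25) − (-0.25)(-0.35)] = 0.3375
  C_31 = (-0.25)(-0.45) − (-0.05)(0.95) = 0.1600
  C_32 = −[(1.00)(-0.45) − (-0.05)(-0.25)] = 0.4625
  C_33 = (1.00)(0.95) − (-0.25)(-0.25) = 0.8875
det(I−A) = Σ_j (I−A)_1j·C_1j = (1.00)(0.6950) + (-0.25)(0.3700) + (-0.05)(0.3950) = 0.58275
adj(I−A) = Cᵀ =
  [ 0.6950   0.2250   0.1600]
  [ 0.3700   0.8325   0.4625]
  [ 0.3950   0.3375   0.8875]
(I − A)⁻¹ = adj(I−A) / det(I−A) ≈
  [   1.1926     0.3861     0.2746]
  [   0.6349     1.4286     0.7937]
  [   0.6778     0.5792     1.5230]
x = (I − A)⁻¹ d = adj(I−A)·d / det(I−A), with det(I−A) = 0.58275:
  x_1 = (0.6950·160 + 0.2250·300 + 0.1600·220) / 0.58275 = 213.90 / 0.58275 ≈ 367.05
  x_2 = (0.3700·160 + 0.8325·300 + 0.4625·220) / 0.58275 = 410.70 / 0.58275 ≈ 704.76
  x_3 = (0.3950·160 + 0.3375·300 + 0.8875·220) / 0.58275 = 359.70 / 0.58275 ≈ 617.25

x_1 = 367.05, x_2 = 704.76, x_3 = 617.25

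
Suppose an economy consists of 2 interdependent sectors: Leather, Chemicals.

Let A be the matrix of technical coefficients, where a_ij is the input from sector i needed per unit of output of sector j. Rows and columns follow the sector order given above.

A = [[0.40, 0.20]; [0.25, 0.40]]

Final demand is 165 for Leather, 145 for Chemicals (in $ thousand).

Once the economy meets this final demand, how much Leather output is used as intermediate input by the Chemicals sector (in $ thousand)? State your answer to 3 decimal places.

z_12 = 82.742

I − A =
  [   0.60    -0.20]
  [  -0.25     0.60]
det(I−A) = (0.60)(0.60) − (-0.20)(-0.25) = 0.3100
adj(I−A) = [[0.60, 0.20], [0.25, 0.60]]
(I − A)⁻¹ = adj(I−A) / det(I−A) ≈
  [   1.9355     0.6452]
  [   0.8065     1.9355]
First solve x = (I − A)⁻¹ d = adj(I−A)·d / det(I−A); in particular x_2 = (0.25·165 + 0.60·145) / 0.3100 = 128.25 / 0.3100 ≈ 413.70968.
Intermediate flow from 1 to 2: z_12 = a_12 · x_2 = 0.20 × 128.25 / 0.3100 = 25.65 / 0.3100 ≈ 82.742.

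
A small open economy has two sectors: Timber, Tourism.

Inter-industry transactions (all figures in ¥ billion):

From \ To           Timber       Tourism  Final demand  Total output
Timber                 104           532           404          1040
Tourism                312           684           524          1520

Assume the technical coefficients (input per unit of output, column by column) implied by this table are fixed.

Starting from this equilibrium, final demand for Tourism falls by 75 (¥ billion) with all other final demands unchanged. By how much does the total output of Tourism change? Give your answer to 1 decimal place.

Δx_2 = -173.1

Technical coefficients a_ij = z_ij / X_j:
  a_11 = 104/1040 = 0.10, a_21 = 312/1040 = 0.30
  a_12 = 532/1520 = 0.35, a_22 = 684/1520 = 0.45
I − A =
  [   0.90    -0.35]
  [  -0.30     0.55]
det(I−A) = (0.90)(0.55) − (-0.35)(-0.30) = 0.3900
adj(I−A) = [[0.55, 0.35], [0.30, 0.90]]
(I − A)⁻¹ = adj(I−A) / det(I−A) ≈
  [   1.4103     0.8974]
  [   0.7692     2.3077]
Δx = (I − A)⁻¹ Δd with Δd having -75 in the Tourism component and 0 elsewhere.
So Δx_2 = L_22 · (-75), where L_22 = adj(I−A)_22 / det(I−A) = 0.90 / 0.3900.
Δx_2 = 0.90 × (-75) / 0.3900 = -67.50 / 0.3900 ≈ -173.1.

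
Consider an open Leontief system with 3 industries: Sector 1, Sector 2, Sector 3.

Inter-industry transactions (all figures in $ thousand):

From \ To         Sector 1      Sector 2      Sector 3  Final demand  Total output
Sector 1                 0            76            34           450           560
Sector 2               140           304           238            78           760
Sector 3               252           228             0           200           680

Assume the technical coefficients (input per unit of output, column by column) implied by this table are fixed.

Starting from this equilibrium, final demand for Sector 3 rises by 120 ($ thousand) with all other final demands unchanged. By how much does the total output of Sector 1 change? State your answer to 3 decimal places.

Technical coefficients a_ij = z_ij / X_j:
  a_11 = 0/560 = 0.00, a_21 = 140/560 = 0.25, a_31 = 252/560 = 0.45
  a_12 = 76/760 = 0.10, a_22 = 304/760 = 0.40, a_32 = 228/760 = 0.30
  a_13 = 34/680 = 0.05, a_23 = 238/680 = 0.35, a_33 = 0/680 = 0.00
I − A =
  [   1.00    -0.10    -0.05]
  [  -0.25     0.60    -0.35]
  [  -0.45    -0.30     1.00]
Cofactors of I−A, C_ij = (−1)^(i+j)·(minor ij) (rows/columns in the sector order above):
  C_11 = (0.60)(1.00) − (-0.35)(-0.30) = 0.4950
  C_12 = −[(-0.25)(1.00) − (-0.35)(-0.45)] = 0.4075
  C_13 = (-0.25)(-0.30) − (0.60)(-0.45) = 0.3450
  C_21 = −[(-0.10)(1.00) − (-0.05)(-0.30)] = 0.1150
  C_22 = (1.00)(1.00) − (-0.05)(-0.45) = 0.9775
  C_23 = −[(1.00)(-0.30) − (-0.10)(-0.45)] = 0.3450
  C_31 = (-0.10)(-0.35) − (-0.05)(0.60) = 0.0650
  C_32 = −[(1.00)(-0.35) − (-0.05)(-0.25)] = 0.3625
  C_33 = (1.00)(0.60) − (-0.10)(-0.25) = 0.5750
det(I−A) = Σ_j (I−A)_1j·C_1j = (1.00)(0.4950) + (-0.10)(0.4075) + (-0.05)(0.3450) = 0.4370
adj(I−A) = Cᵀ =
  [ 0.4950   0.1150   0.0650]
  [ 0.4075   0.9775   0.3625]
  [ 0.3450   0.3450   0.5750]
(I − A)⁻¹ = adj(I−A) / det(I−A) ≈
  [   1.1327     0.2632     0.1487]
  [   0.9325     2.2368     0.8295]
  [   0.7895     0.7895     1.3158]
Δx = (I − A)⁻¹ Δd with Δd having +120 in the Sector 3 component and 0 elsewhere.
So Δx_1 = L_13 · (+120), where L_13 = adj(I−A)_13 / det(I−A) = 0.0650 / 0.4370.
Δx_1 = 0.0650 × (+120) / 0.4370 = 7.80 / 0.4370 ≈ 17.849.

Δx_1 = 17.849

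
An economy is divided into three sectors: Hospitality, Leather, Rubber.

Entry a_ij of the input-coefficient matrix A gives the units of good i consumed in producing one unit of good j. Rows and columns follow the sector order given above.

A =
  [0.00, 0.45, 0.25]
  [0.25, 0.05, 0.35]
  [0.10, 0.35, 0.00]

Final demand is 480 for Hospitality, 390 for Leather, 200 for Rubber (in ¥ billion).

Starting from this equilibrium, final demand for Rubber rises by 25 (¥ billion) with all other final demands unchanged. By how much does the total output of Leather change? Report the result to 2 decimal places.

Δx_2 = 15.78

I − A =
  [   1.00    -0.45    -0.25]
  [  -0.25     0.95    -0.35]
  [  -0.10    -0.35     1.00]
Cofactors of I−A, C_ij = (−1)^(i+j)·(minor ij) (rows/columns in the sector order above):
  C_11 = (0.95)(1.00) − (-0.35)(-0.35) = 0.8275
  C_12 = −[(-0.25)(1.00) − (-0.35)(-0.10)] = 0.2850
  C_13 = (-0.25)(-0.35) − (0.95)(-0.10) = 0.1825
  C_21 = −[(-0.45)(1.00) − (-0.25)(-0.35)] = 0.5375
  C_22 = (1.00)(1.00) − (-0.25)(-0.10) = 0.9750
  C_23 = −[(1.00)(-0.35) − (-0.45)(-0.10)] = 0.3950
  C_31 = (-0.45)(-0.35) − (-0.25)(0.95) = 0.3950
  C_32 = −[(1.00)(-0.35) − (-0.25)(-0.25)] = 0.4125
  C_33 = (1.00)(0.95) − (-0.45)(-0.25) = 0.8375
det(I−A) = Σ_j (I−A)_1j·C_1j = (1.00)(0.8275) + (-0.45)(0.2850) + (-0.25)(0.1825) = 0.653625
adj(I−A) = Cᵀ =
  [ 0.8275   0.5375   0.3950]
  [ 0.2850   0.9750   0.4125]
  [ 0.1825   0.3950   0.8375]
(I − A)⁻¹ = adj(I−A) / det(I−A) ≈
  [   1.2660     0.8223     0.6043]
  [   0.4360     1.4917     0.6311]
  [   0.2792     0.6043     1.2813]
Δx = (I − A)⁻¹ Δd with Δd having +25 in the Rubber component and 0 elsewhere.
So Δx_2 = L_23 · (+25), where L_23 = adj(I−A)_23 / det(I−A) = 0.4125 / 0.653625.
Δx_2 = 0.4125 × (+25) / 0.653625 = 10.3125 / 0.653625 ≈ 15.78.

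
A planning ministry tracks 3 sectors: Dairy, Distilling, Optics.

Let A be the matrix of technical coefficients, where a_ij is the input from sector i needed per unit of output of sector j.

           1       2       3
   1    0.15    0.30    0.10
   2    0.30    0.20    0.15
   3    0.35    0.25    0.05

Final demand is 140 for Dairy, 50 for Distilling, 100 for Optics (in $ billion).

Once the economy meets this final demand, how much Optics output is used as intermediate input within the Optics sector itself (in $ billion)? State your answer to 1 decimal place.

I − A =
  [   0.85    -0.30    -0.10]
  [  -0.30     0.80    -0.15]
  [  -0.35    -0.25     0.95]
Cofactors of I−A, C_ij = (−1)^(i+j)·(minor ij) (rows/columns in the sector order above):
  C_11 = (0.80)(0.95) − (-0.15)(-0.25) = 0.7225
  C_12 = −[(-0.30)(0.95) − (-0.15)(-0.35)] = 0.3375
  C_13 = (-0.30)(-0.25) − (0.80)(-0.35) = 0.3550
  C_21 = −[(-0.30)(0.95) − (-0.10)(-0.25)] = 0.3100
  C_22 = (0.85)(0.95) − (-0.10)(-0.35) = 0.7725
  C_23 = −[(0.85)(-0.25) − (-0.30)(-0.35)] = 0.3175
  C_31 = (-0.30)(-0.15) − (-0.10)(0.80) = 0.1250
  C_32 = −[(0.85)(-0.15) − (-0.10)(-0.30)] = 0.1575
  C_33 = (0.85)(0.80) − (-0.30)(-0.30) = 0.5900
det(I−A) = Σ_j (I−A)_1j·C_1j = (0.85)(0.7225) + (-0.30)(0.3375) + (-0.10)(0.3550) = 0.477375
adj(I−A) = Cᵀ =
  [ 0.7225   0.3100   0.1250]
  [ 0.3375   0.7725   0.1575]
  [ 0.3550   0.3175   0.5900]
(I − A)⁻¹ = adj(I−A) / det(I−A) ≈
  [   1.5135     0.6494     0.2618]
  [   0.7070     1.6182     0.3299]
  [   0.7437     0.6651     1.2359]
First solve x = (I − A)⁻¹ d = adj(I−A)·d / det(I−A); in particular x_3 = (0.3550·140 + 0.3175·50 + 0.5900·100) / 0.477375 = 124.575 / 0.477375 ≈ 260.958.
Intermediate flow from 3 to 3: z_33 = a_33 · x_3 = 0.05 × 124.575 / 0.477375 = 6.22875 / 0.477375 ≈ 13.0.

z_33 = 13.0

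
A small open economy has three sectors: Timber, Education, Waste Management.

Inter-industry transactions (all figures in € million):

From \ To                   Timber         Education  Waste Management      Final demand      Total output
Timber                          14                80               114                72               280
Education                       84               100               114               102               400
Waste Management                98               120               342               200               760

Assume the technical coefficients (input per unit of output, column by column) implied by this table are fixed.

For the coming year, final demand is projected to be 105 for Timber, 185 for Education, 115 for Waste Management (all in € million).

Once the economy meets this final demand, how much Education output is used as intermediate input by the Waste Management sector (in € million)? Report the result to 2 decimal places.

Technical coefficients a_ij = z_ij / X_j:
  a_11 = 14/280 = 0.05, a_21 = 84/280 = 0.30, a_31 = 98/280 = 0.35
  a_12 = 80/400 = 0.20, a_22 = 100/400 = 0.25, a_32 = 120/400 = 0.30
  a_13 = 114/760 = 0.15, a_23 = 114/760 = 0.15, a_33 = 342/760 = 0.45
I − A =
  [   0.95    -0.20    -0.15]
  [  -0.30     0.75    -0.15]
  [  -0.35    -0.30     0.55]
Cofactors of I−A, C_ij = (−1)^(i+j)·(minor ij) (rows/columns in the sector order above):
  C_11 = (0.75)(0.55) − (-0.15)(-0.30) = 0.3675
  C_12 = −[(-0.30)(0.55) − (-0.15)(-0.35)] = 0.2175
  C_13 = (-0.30)(-0.30) − (0.75)(-0.35) = 0.3525
  C_21 = −[(-0.20)(0.55) − (-0.15)(-0.30)] = 0.1550
  C_22 = (0.95)(0.55) − (-0.15)(-0.35) = 0.4700
  C_23 = −[(0.95)(-0.30) − (-0.20)(-0.35)] = 0.3550
  C_31 = (-0.20)(-0.15) − (-0.15)(0.75) = 0.1425
  C_32 = −[(0.95)(-0.15) − (-0.15)(-0.30)] = 0.1875
  C_33 = (0.95)(0.75) − (-0.20)(-0.30) = 0.6525
det(I−A) = Σ_j (I−A)_1j·C_1j = (0.95)(0.3675) + (-0.20)(0.2175) + (-0.15)(0.3525) = 0.25275
adj(I−A) = Cᵀ =
  [ 0.3675   0.1550   0.1425]
  [ 0.2175   0.4700   0.1875]
  [ 0.3525   0.3550   0.6525]
(I − A)⁻¹ = adj(I−A) / det(I−A) ≈
  [   1.4540     0.6133     0.5638]
  [   0.8605     1.8595     0.7418]
  [   1.3947     1.4045     2.5816]
First solve x = (I − A)⁻¹ d = adj(I−A)·d / det(I−A); in particular x_3 = (0.3525·105 + 0.3550·185 + 0.6525·115) / 0.25275 = 177.725 / 0.25275 ≈ 703.1652.
Intermediate flow from 2 to 3: z_23 = a_23 · x_3 = 0.15 × 177.725 / 0.25275 = 26.65875 / 0.25275 ≈ 105.47.

z_23 = 105.47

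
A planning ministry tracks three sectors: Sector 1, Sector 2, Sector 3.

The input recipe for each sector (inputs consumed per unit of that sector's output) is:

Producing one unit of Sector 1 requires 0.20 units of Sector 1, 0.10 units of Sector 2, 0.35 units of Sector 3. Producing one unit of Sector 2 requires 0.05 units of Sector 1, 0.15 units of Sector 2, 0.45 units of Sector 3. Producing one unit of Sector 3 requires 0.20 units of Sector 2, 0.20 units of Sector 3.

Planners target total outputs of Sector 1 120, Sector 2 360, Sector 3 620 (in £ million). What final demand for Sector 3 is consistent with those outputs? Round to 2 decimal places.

I − A =
  [   0.80    -0.05     0.00]
  [  -0.10     0.85    -0.20]
  [  -0.35    -0.45     0.80]
d = (I − A) x:
  d_1 = (+0.80)·120 + (-0.05)·360 + (+0.00)·620 = 78.00
  d_2 = (-0.10)·120 + (+0.85)·360 + (-0.20)·620 = 170.00
  d_3 = (-0.35)·120 + (-0.45)·360 + (+0.80)·620 = 292.00

d_3 = 292.00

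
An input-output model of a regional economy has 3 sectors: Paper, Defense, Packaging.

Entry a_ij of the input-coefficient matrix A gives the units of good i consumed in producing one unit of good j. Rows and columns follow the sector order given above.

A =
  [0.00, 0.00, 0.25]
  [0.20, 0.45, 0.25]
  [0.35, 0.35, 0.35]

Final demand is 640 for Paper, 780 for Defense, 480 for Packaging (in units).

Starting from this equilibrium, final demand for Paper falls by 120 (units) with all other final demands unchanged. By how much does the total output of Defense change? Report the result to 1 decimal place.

I − A =
  [   1.00     0.00    -0.25]
  [  -0.20     0.55    -0.25]
  [  -0.35    -0.35     0.65]
Cofactors of I−A, C_ij = (−1)^(i+j)·(minor ij) (rows/columns in the sector order above):
  C_11 = (0.55)(0.65) − (-0.25)(-0.35) = 0.2700
  C_12 = −[(-0.20)(0.65) − (-0.25)(-0.35)] = 0.2175
  C_13 = (-0.20)(-0.35) − (0.55)(-0.35) = 0.2625
  C_21 = −[(0.00)(0.65) − (-0.25)(-0.35)] = 0.0875
  C_22 = (1.00)(0.65) − (-0.25)(-0.35) = 0.5625
  C_23 = −[(1.00)(-0.35) − (0.00)(-0.35)] = 0.3500
  C_31 = (0.00)(-0.25) − (-0.25)(0.55) = 0.1375
  C_32 = −[(1.00)(-0.25) − (-0.25)(-0.20)] = 0.3000
  C_33 = (1.00)(0.55) − (0.00)(-0.20) = 0.5500
det(I−A) = Σ_j (I−A)_1j·C_1j = (1.00)(0.2700) + (0.00)(0.2175) + (-0.25)(0.2625) = 0.204375
adj(I−A) = Cᵀ =
  [ 0.2700   0.0875   0.1375]
  [ 0.2175   0.5625   0.3000]
  [ 0.2625   0.3500   0.5500]
(I − A)⁻¹ = adj(I−A) / det(I−A) ≈
  [   1.3211     0.4281     0.6728]
  [   1.0642     2.7523     1.4679]
  [   1.2844     1.7125     2.6911]
Δx = (I − A)⁻¹ Δd with Δd having -120 in the Paper component and 0 elsewhere.
So Δx_2 = L_21 · (-120), where L_21 = adj(I−A)_21 / det(I−A) = 0.2175 / 0.204375.
Δx_2 = 0.2175 × (-120) / 0.204375 = -26.10 / 0.204375 ≈ -127.7.

Δx_2 = -127.7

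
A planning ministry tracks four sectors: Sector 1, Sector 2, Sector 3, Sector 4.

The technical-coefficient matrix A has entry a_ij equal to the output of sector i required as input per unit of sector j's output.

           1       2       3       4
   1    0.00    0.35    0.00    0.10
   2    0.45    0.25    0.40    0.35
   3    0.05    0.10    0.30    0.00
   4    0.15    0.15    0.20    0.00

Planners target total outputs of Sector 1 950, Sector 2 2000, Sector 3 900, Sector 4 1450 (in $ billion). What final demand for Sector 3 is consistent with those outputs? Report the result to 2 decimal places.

I − A =
  [   1.00    -0.35     0.00    -0.10]
  [  -0.45     0.75    -0.40    -0.35]
  [  -0.05    -0.10     0.70     0.00]
  [  -0.15    -0.15    -0.20     1.00]
d = (I − A) x:
  d_1 = (+1.00)·950 + (-0.35)·2000 + (+0.00)·900 + (-0.10)·1450 = 105.00
  d_2 = (-0.45)·950 + (+0.75)·2000 + (-0.40)·900 + (-0.35)·1450 = 205.00
  d_3 = (-0.05)·950 + (-0.10)·2000 + (+0.70)·900 + (+0.00)·1450 = 382.50
  d_4 = (-0.15)·950 + (-0.15)·2000 + (-0.20)·900 + (+1.00)·1450 = 827.50

d_3 = 382.50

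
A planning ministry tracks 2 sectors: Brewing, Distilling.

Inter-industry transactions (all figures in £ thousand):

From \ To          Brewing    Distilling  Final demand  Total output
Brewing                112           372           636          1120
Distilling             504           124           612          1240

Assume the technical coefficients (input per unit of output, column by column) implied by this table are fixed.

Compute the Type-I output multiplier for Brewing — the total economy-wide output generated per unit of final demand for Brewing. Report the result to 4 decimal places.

m_1 = 2.0000

Technical coefficients a_ij = z_ij / X_j:
  a_11 = 112/1120 = 0.10, a_21 = 504/1120 = 0.45
  a_12 = 372/1240 = 0.30, a_22 = 124/1240 = 0.10
I − A =
  [   0.90    -0.30]
  [  -0.45     0.90]
det(I−A) = (0.90)(0.90) − (-0.30)(-0.45) = 0.6750
adj(I−A) = [[0.90, 0.30], [0.45, 0.90]]
(I − A)⁻¹ = adj(I−A) / det(I−A) ≈
  [   1.33333     0.44444]
  [   0.66667     1.33333]
The output multiplier for sector j is the column-j sum of the Leontief inverse (I − A)⁻¹ = adj(I−A) / det(I−A).
Column 1 of adj(I−A): (0.90, 0.45); det(I−A) = 0.6750.
m_1 = (0.90 + 0.45) / 0.6750 = 1.35 / 0.6750 = 2.0000.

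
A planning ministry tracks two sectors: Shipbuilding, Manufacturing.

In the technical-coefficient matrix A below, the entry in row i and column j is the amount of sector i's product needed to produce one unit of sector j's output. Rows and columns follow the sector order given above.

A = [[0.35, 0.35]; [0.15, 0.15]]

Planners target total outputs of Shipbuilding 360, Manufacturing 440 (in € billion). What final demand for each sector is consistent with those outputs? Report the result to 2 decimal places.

d_1 = 80.00, d_2 = 320.00

I − A =
  [   0.65    -0.35]
  [  -0.15     0.85]
d = (I − A) x:
  d_1 = (+0.65)·360 + (-0.35)·440 = 80.00
  d_2 = (-0.15)·360 + (+0.85)·440 = 320.00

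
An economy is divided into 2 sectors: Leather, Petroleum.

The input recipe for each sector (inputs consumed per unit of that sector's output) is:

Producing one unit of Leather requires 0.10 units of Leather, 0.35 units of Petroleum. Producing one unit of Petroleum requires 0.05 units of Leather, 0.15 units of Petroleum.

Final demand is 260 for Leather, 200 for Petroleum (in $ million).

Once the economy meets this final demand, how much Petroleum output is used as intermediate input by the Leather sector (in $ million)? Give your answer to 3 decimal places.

I − A =
  [   0.90    -0.05]
  [  -0.35     0.85]
det(I−A) = (0.90)(0.85) − (-0.05)(-0.35) = 0.7475
adj(I−A) = [[0.85, 0.05], [0.35, 0.90]]
(I − A)⁻¹ = adj(I−A) / det(I−A) ≈
  [   1.1371     0.0669]
  [   0.4682     1.2040]
First solve x = (I − A)⁻¹ d = adj(I−A)·d / det(I−A); in particular x_1 = (0.85·260 + 0.05·200) / 0.7475 = 231.00 / 0.7475 ≈ 309.03010.
Intermediate flow from 2 to 1: z_21 = a_21 · x_1 = 0.35 × 231.00 / 0.7475 = 80.85 / 0.7475 ≈ 108.161.

z_21 = 108.161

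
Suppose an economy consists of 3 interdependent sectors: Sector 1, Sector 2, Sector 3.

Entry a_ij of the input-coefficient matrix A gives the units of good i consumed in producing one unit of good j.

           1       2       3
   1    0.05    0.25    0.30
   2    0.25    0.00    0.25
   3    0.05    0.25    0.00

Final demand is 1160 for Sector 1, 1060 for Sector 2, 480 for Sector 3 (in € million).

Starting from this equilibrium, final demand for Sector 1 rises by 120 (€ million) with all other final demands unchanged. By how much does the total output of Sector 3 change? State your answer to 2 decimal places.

I − A =
  [   0.95    -0.25    -0.30]
  [  -0.25     1.00    -0.25]
  [  -0.05    -0.25     1.00]
Cofactors of I−A, C_ij = (−1)^(i+j)·(minor ij) (rows/columns in the sector order above):
  C_11 = (1.00)(1.00) − (-0.25)(-0.25) = 0.9375
  C_12 = −[(-0.25)(1.00) − (-0.25)(-0.05)] = 0.2625
  C_13 = (-0.25)(-0.25) − (1.00)(-0.05) = 0.1125
  C_21 = −[(-0.25)(1.00) − (-0.30)(-0.25)] = 0.3250
  C_22 = (0.95)(1.00) − (-0.30)(-0.05) = 0.9350
  C_23 = −[(0.95)(-0.25) − (-0.25)(-0.05)] = 0.2500
  C_31 = (-0.25)(-0.25) − (-0.30)(1.00) = 0.3625
  C_32 = −[(0.95)(-0.25) − (-0.30)(-0.25)] = 0.3125
  C_33 = (0.95)(1.00) − (-0.25)(-0.25) = 0.8875
det(I−A) = Σ_j (I−A)_1j·C_1j = (0.95)(0.9375) + (-0.25)(0.2625) + (-0.30)(0.1125) = 0.79125
adj(I−A) = Cᵀ =
  [ 0.9375   0.3250   0.3625]
  [ 0.2625   0.9350   0.3125]
  [ 0.1125   0.2500   0.8875]
(I − A)⁻¹ = adj(I−A) / det(I−A) ≈
  [   1.1848     0.4107     0.4581]
  [   0.3318     1.1817     0.3949]
  [   0.1422     0.3160     1.1216]
Δx = (I − A)⁻¹ Δd with Δd having +120 in the Sector 1 component and 0 elsewhere.
So Δx_3 = L_31 · (+120), where L_31 = adj(I−A)_31 / det(I−A) = 0.1125 / 0.79125.
Δx_3 = 0.1125 × (+120) / 0.79125 = 13.50 / 0.79125 ≈ 17.06.

Δx_3 = 17.06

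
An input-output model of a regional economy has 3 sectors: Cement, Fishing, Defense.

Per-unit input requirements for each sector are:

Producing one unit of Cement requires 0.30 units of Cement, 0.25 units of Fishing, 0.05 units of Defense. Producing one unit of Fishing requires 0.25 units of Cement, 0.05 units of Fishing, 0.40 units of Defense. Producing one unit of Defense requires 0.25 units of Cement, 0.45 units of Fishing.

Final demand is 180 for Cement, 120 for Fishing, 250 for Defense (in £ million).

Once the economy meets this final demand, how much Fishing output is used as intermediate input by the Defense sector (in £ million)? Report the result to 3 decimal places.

I − A =
  [   0.70    -0.25    -0.25]
  [  -0.25     0.95    -0.45]
  [  -0.05    -0.40     1.00]
Cofactors of I−A, C_ij = (−1)^(i+j)·(minor ij) (rows/columns in the sector order above):
  C_11 = (0.95)(1.00) − (-0.45)(-0.40) = 0.7700
  C_12 = −[(-0.25)(1.00) − (-0.45)(-0.05)] = 0.2725
  C_13 = (-0.25)(-0.40) − (0.95)(-0.05) = 0.1475
  C_21 = −[(-0.25)(1.00) − (-0.25)(-0.40)] = 0.3500
  C_22 = (0.70)(1.00) − (-0.25)(-0.05) = 0.6875
  C_23 = −[(0.70)(-0.40) − (-0.25)(-0.05)] = 0.2925
  C_31 = (-0.25)(-0.45) − (-0.25)(0.95) = 0.3500
  C_32 = −[(0.70)(-0.45) − (-0.25)(-0.25)] = 0.3775
  C_33 = (0.70)(0.95) − (-0.25)(-0.25) = 0.6025
det(I−A) = Σ_j (I−A)_1j·C_1j = (0.70)(0.7700) + (-0.25)(0.2725) + (-0.25)(0.1475) = 0.4340
adj(I−A) = Cᵀ =
  [ 0.7700   0.3500   0.3500]
  [ 0.2725   0.6875   0.3775]
  [ 0.1475   0.2925   0.6025]
(I − A)⁻¹ = adj(I−A) / det(I−A) ≈
  [   1.7742     0.8065     0.8065]
  [   0.6279     1.5841     0.8698]
  [   0.3399     0.6740     1.3882]
First solve x = (I − A)⁻¹ d = adj(I−A)·d / det(I−A); in particular x_3 = (0.1475·180 + 0.2925·120 + 0.6025·250) / 0.4340 = 212.275 / 0.4340 ≈ 489.11290.
Intermediate flow from 2 to 3: z_23 = a_23 · x_3 = 0.45 × 212.275 / 0.4340 = 95.52375 / 0.4340 ≈ 220.101.

z_23 = 220.101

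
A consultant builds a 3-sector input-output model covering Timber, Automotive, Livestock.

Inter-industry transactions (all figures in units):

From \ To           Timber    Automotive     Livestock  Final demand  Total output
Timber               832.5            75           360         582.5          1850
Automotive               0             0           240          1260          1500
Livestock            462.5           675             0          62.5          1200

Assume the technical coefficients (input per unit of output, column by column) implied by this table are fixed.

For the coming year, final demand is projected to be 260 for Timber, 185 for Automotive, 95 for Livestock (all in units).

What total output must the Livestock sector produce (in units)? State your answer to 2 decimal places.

Technical coefficients a_ij = z_ij / X_j:
  a_11 = 832.5/1850 = 0.45, a_21 = 0/1850 = 0.00, a_31 = 462.5/1850 = 0.25
  a_12 = 75/1500 = 0.05, a_22 = 0/1500 = 0.00, a_32 = 675/1500 = 0.45
  a_13 = 360/1200 = 0.30, a_23 = 240/1200 = 0.20, a_33 = 0/1200 = 0.00
I − A =
  [   0.55    -0.05    -0.30]
  [   0.00     1.00    -0.20]
  [  -0.25    -0.45     1.00]
Cofactors of I−A, C_ij = (−1)^(i+j)·(minor ij) (rows/columns in the sector order above):
  C_11 = (1.00)(1.00) − (-0.20)(-0.45) = 0.9100
  C_12 = −[(0.00)(1.00) − (-0.20)(-0.25)] = 0.0500
  C_13 = (0.00)(-0.45) − (1.00)(-0.25) = 0.2500
  C_21 = −[(-0.05)(1.00) − (-0.30)(-0.45)] = 0.1850
  C_22 = (0.55)(1.00) − (-0.30)(-0.25) = 0.4750
  C_23 = −[(0.55)(-0.45) − (-0.05)(-0.25)] = 0.2600
  C_31 = (-0.05)(-0.20) − (-0.30)(1.00) = 0.3100
  C_32 = −[(0.55)(-0.20) − (-0.30)(0.00)] = 0.1100
  C_33 = (0.55)(1.00) − (-0.05)(0.00) = 0.5500
det(I−A) = Σ_j (I−A)_1j·C_1j = (0.55)(0.9100) + (-0.05)(0.0500) + (-0.30)(0.2500) = 0.4230
adj(I−A) = Cᵀ =
  [ 0.9100   0.1850   0.3100]
  [ 0.0500   0.4750   0.1100]
  [ 0.2500   0.2600   0.5500]
(I − A)⁻¹ = adj(I−A) / det(I−A) ≈
  [   2.1513     0.4374     0.7329]
  [   0.1182     1.1229     0.2600]
  [   0.5910     0.6147     1.3002]
x = (I − A)⁻¹ d = adj(I−A)·d / det(I−A), with det(I−A) = 0.4230:
  x_1 = (0.9100·260 + 0.1850·185 + 0.3100·95) / 0.4230 = 300.275 / 0.4230 ≈ 709.87
  x_2 = (0.0500·260 + 0.4750·185 + 0.1100·95) / 0.4230 = 111.325 / 0.4230 ≈ 263.18
  x_3 = (0.2500·260 + 0.2600·185 + 0.5500·95) / 0.4230 = 165.35 / 0.4230 ≈ 390.90

x_3 = 390.90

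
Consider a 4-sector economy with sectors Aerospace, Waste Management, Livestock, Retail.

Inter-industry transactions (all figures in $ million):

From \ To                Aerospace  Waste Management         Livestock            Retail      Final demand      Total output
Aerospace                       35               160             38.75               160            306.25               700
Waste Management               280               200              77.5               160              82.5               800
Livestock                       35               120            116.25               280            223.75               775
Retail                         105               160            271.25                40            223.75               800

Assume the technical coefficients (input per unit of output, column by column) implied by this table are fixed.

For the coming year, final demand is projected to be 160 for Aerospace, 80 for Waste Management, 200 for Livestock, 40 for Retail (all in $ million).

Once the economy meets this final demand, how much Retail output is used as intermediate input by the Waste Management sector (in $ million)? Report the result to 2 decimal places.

z_42 = 95.50

Technical coefficients a_ij = z_ij / X_j:
  a_11 = 35/700 = 0.05, a_21 = 280/700 = 0.40, a_31 = 35/700 = 0.05, a_41 = 105/700 = 0.15
  a_12 = 160/800 = 0.20, a_22 = 200/800 = 0.25, a_32 = 120/800 = 0.15, a_42 = 160/800 = 0.20
  a_13 = 38.75/775 = 0.05, a_23 = 77.5/775 = 0.10, a_33 = 116.25/775 = 0.15, a_43 = 271.25/775 = 0.35
  a_14 = 160/800 = 0.20, a_24 = 160/800 = 0.20, a_34 = 280/800 = 0.35, a_44 = 40/800 = 0.05
I − A =
  [   0.95    -0.20    -0.05    -0.20]
  [  -0.40     0.75    -0.10    -0.20]
  [  -0.05    -0.15     0.85    -0.35]
  [  -0.15    -0.20    -0.35     0.95]
Compute the cofactors C_ij = (−1)^(i+j)·(3×3 minor ij) of I−A; the adjugate is their transpose:
adj(I−A) = Cᵀ =
  [ 0.448000   0.192125   0.123125   0.180125]
  [ 0.313000   0.616750   0.202250   0.270250]
  [ 0.162500   0.219375   0.518375   0.271375]
  [ 0.196500   0.241000   0.253000   0.517500]
det(I−A) = Σ_j (I−A)_1j·C_1j = (0.95)(0.448000) + (-0.20)(0.313000) + (-0.05)(0.162500) + (-0.20)(0.196500) = 0.315575
(I − A)⁻¹ = adj(I−A) / det(I−A) ≈
  [   1.4196     0.6088     0.3902     0.5708]
  [   0.9918     1.9544     0.6409     0.8564]
  [   0.5149     0.6952     1.6426     0.8599]
  [   0.6227     0.7637     0.8017     1.6399]
First solve x = (I − A)⁻¹ d = adj(I−A)·d / det(I−A); in particular x_2 = (0.313000·160 + 0.616750·80 + 0.202250·200 + 0.270250·40) / 0.315575 = 150.68 / 0.315575 ≈ 477.4776.
Intermediate flow from 4 to 2: z_42 = a_42 · x_2 = 0.20 × 150.68 / 0.315575 = 30.136 / 0.315575 ≈ 95.50.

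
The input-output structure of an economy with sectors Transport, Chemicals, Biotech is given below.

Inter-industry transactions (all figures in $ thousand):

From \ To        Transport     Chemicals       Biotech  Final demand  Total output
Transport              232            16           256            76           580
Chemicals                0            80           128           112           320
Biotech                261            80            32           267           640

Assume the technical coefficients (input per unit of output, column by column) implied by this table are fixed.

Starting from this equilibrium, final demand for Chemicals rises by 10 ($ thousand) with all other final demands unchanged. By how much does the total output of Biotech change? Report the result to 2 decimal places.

Δx_3 = 6.69

Technical coefficients a_ij = z_ij / X_j:
  a_11 = 232/580 = 0.40, a_21 = 0/580 = 0.00, a_31 = 261/580 = 0.45
  a_12 = 16/320 = 0.05, a_22 = 80/320 = 0.25, a_32 = 80/320 = 0.25
  a_13 = 256/640 = 0.40, a_23 = 128/640 = 0.20, a_33 = 32/640 = 0.05
I − A =
  [   0.60    -0.05    -0.40]
  [   0.00     0.75    -0.20]
  [  -0.45    -0.25     0.95]
Cofactors of I−A, C_ij = (−1)^(i+j)·(minor ij) (rows/columns in the sector order above):
  C_11 = (0.75)(0.95) − (-0.20)(-0.25) = 0.6625
  C_12 = −[(0.00)(0.95) − (-0.20)(-0.45)] = 0.0900
  C_13 = (0.00)(-0.25) − (0.75)(-0.45) = 0.3375
  C_21 = −[(-0.05)(0.95) − (-0.40)(-0.25)] = 0.1475
  C_22 = (0.60)(0.95) − (-0.40)(-0.45) = 0.3900
  C_23 = −[(0.60)(-0.25) − (-0.05)(-0.45)] = 0.1725
  C_31 = (-0.05)(-0.20) − (-0.40)(0.75) = 0.3100
  C_32 = −[(0.60)(-0.20) − (-0.40)(0.00)] = 0.1200
  C_33 = (0.60)(0.75) − (-0.05)(0.00) = 0.4500
det(I−A) = Σ_j (I−A)_1j·C_1j = (0.60)(0.6625) + (-0.05)(0.0900) + (-0.40)(0.3375) = 0.2580
adj(I−A) = Cᵀ =
  [ 0.6625   0.1475   0.3100]
  [ 0.0900   0.3900   0.1200]
  [ 0.3375   0.1725   0.4500]
(I − A)⁻¹ = adj(I−A) / det(I−A) ≈
  [   2.5678     0.5717     1.2016]
  [   0.3488     1.5116     0.4651]
  [   1.3081     0.6686     1.7442]
Δx = (I − A)⁻¹ Δd with Δd having +10 in the Chemicals component and 0 elsewhere.
So Δx_3 = L_32 · (+10), where L_32 = adj(I−A)_32 / det(I−A) = 0.1725 / 0.2580.
Δx_3 = 0.1725 × (+10) / 0.2580 = 1.725 / 0.2580 ≈ 6.69.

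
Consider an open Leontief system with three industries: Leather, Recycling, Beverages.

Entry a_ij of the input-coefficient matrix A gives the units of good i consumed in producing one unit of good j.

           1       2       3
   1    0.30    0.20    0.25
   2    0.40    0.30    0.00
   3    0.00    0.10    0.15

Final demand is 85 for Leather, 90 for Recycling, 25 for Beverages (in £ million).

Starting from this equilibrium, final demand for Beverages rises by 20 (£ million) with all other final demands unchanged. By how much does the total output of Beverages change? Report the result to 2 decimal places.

Δx_3 = 24.22

I − A =
  [   0.70    -0.20    -0.25]
  [  -0.40     0.70     0.00]
  [   0.00    -0.10     0.85]
Cofactors of I−A, C_ij = (−1)^(i+j)·(minor ij) (rows/columns in the sector order above):
  C_11 = (0.70)(0.85) − (0.00)(-0.10) = 0.5950
  C_12 = −[(-0.40)(0.85) − (0.00)(0.00)] = 0.3400
  C_13 = (-0.40)(-0.10) − (0.70)(0.00) = 0.0400
  C_21 = −[(-0.20)(0.85) − (-0.25)(-0.10)] = 0.1950
  C_22 = (0.70)(0.85) − (-0.25)(0.00) = 0.5950
  C_23 = −[(0.70)(-0.10) − (-0.20)(0.00)] = 0.0700
  C_31 = (-0.20)(0.00) − (-0.25)(0.70) = 0.1750
  C_32 = −[(0.70)(0.00) − (-0.25)(-0.40)] = 0.1000
  C_33 = (0.70)(0.70) − (-0.20)(-0.40) = 0.4100
det(I−A) = Σ_j (I−A)_1j·C_1j = (0.70)(0.5950) + (-0.20)(0.3400) + (-0.25)(0.0400) = 0.3385
adj(I−A) = Cᵀ =
  [ 0.5950   0.1950   0.1750]
  [ 0.3400   0.5950   0.1000]
  [ 0.0400   0.0700   0.4100]
(I − A)⁻¹ = adj(I−A) / det(I−A) ≈
  [   1.7578     0.5761     0.5170]
  [   1.0044     1.7578     0.2954]
  [   0.1182     0.2068     1.2112]
Δx = (I − A)⁻¹ Δd with Δd having +20 in the Beverages component and 0 elsewhere.
So Δx_3 = L_33 · (+20), where L_33 = adj(I−A)_33 / det(I−A) = 0.4100 / 0.3385.
Δx_3 = 0.4100 × (+20) / 0.3385 = 8.20 / 0.3385 ≈ 24.22.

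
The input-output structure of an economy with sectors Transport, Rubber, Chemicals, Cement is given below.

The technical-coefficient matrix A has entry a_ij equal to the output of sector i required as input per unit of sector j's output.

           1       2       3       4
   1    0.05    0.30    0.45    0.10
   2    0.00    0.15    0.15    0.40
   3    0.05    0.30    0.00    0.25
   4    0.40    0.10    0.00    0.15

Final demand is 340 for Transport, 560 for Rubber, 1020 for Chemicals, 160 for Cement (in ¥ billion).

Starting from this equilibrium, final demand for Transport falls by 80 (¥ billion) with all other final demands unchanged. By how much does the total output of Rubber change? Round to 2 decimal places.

I − A =
  [   0.95    -0.30    -0.45    -0.10]
  [   0.00     0.85    -0.15    -0.40]
  [  -0.05    -0.30     1.00    -0.25]
  [  -0.40    -0.10     0.00     0.85]
Compute the cofactors C_ij = (−1)^(i+j)·(3×3 minor ij) of I−A; the adjugate is their transpose:
adj(I−A) = Cᵀ =
  [ 0.640500   0.391000   0.346875   0.361375]
  [ 0.181375   0.703375   0.187125   0.407375]
  [ 0.167125   0.297250   0.566375   0.326125]
  [ 0.322750   0.266750   0.185250   0.743375]
det(I−A) = Σ_j (I−A)_1j·C_1j = (0.95)(0.640500) + (-0.30)(0.181375) + (-0.45)(0.167125) + (-0.10)(0.322750) = 0.44658125
(I − A)⁻¹ = adj(I−A) / det(I−A) ≈
  [   1.4342     0.8755     0.7767     0.8092]
  [   0.4061     1.5750     0.4190     0.9122]
  [   0.3742     0.6656     1.2682     0.7303]
  [   0.7227     0.5973     0.4148     1.6646]
Δx = (I − A)⁻¹ Δd with Δd having -80 in the Transport component and 0 elsewhere.
So Δx_2 = L_21 · (-80), where L_21 = adj(I−A)_21 / det(I−A) = 0.181375 / 0.44658125.
Δx_2 = 0.181375 × (-80) / 0.44658125 = -14.51 / 0.44658125 ≈ -32.49.

Δx_2 = -32.49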